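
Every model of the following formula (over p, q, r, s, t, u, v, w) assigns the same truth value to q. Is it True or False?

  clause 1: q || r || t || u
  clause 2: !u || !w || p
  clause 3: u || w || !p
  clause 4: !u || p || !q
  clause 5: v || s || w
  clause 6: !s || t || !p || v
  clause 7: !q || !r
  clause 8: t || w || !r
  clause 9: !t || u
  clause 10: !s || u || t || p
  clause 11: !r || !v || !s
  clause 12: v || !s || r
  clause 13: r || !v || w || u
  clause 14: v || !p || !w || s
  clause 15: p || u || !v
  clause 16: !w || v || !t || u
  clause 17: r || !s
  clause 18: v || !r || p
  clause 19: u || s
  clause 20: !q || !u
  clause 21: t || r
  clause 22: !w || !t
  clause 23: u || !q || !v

Suppose q = true.
The clause (!r) is unit, so r = false.
The clause (!s) is unit, so s = false.
The clause (u) is unit, so u = true.
But (!u) is also a unit clause — contradiction.
So every satisfying assignment has q = False.

False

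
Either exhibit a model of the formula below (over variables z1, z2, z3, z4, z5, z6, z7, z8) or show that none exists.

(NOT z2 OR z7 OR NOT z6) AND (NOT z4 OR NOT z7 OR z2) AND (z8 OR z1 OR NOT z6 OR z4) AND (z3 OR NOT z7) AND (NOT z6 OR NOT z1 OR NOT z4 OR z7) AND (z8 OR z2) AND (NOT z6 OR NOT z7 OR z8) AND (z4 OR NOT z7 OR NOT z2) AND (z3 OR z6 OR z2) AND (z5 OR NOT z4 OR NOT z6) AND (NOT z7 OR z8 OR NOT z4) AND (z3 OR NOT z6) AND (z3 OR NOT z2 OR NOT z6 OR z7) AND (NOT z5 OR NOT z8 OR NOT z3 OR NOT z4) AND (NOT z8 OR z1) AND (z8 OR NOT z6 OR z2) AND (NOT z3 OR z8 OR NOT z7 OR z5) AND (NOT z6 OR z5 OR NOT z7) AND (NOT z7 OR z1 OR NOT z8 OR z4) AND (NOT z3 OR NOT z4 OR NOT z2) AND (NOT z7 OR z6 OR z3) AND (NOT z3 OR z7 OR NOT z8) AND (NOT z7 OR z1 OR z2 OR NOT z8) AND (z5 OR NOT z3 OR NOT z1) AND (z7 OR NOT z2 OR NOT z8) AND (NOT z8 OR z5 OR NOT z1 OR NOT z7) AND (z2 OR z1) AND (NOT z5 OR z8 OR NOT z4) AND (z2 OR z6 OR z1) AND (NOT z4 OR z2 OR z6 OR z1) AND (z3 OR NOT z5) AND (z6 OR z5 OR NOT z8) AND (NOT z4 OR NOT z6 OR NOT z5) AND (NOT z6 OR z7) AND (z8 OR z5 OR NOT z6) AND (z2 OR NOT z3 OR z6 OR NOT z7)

z1: false,  z2: true,  z3: true,  z4: false,  z5: true,  z6: false,  z7: false,  z8: false

Suppose z3 = true.
Suppose z8 = false.
From the singleton clause (z2), z2 = true.
From the singleton clause (NOT z4), z4 = false.
From the singleton clause (NOT z7), z7 = false.
From the singleton clause (NOT z6), z6 = false.
Suppose z5 = true.
All clauses hold; z1 can take either value.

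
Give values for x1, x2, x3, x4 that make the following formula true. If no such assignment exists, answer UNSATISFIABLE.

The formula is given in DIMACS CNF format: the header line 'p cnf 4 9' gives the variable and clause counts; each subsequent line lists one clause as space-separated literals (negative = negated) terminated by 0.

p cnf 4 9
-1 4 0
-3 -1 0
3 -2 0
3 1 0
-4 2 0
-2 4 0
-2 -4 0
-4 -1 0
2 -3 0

Branch on x1: set x1 = False.
(x3) alone gives x3 = True.
(x2) alone gives x2 = True.
(x4) alone gives x4 = True.
That conflicts with the unit clause (¬x4).
Backtrack on x1: now try x1 = True.
(x4) alone gives x4 = True.
That conflicts with the unit clause (¬x4).
Either choice for x1 ends in contradiction.

UNSATISFIABLE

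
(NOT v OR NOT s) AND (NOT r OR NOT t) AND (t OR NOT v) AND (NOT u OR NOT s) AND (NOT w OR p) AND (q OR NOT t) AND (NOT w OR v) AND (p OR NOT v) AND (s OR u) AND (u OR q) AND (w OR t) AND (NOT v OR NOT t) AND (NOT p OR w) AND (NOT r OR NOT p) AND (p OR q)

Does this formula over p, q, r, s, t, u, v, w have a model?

Suppose v = false.
From the singleton clause (NOT w), w = false.
From the singleton clause (t), t = true.
From the singleton clause (NOT r), r = false.
From the singleton clause (q), q = true.
From the singleton clause (NOT p), p = false.
Suppose u = false.
From the singleton clause (s), s = true.
This assignment satisfies each clause.
A satisfying assignment: p: false; q: true; r: false; s: true; t: true; u: false; v: false; w: false.

Yes, satisfiable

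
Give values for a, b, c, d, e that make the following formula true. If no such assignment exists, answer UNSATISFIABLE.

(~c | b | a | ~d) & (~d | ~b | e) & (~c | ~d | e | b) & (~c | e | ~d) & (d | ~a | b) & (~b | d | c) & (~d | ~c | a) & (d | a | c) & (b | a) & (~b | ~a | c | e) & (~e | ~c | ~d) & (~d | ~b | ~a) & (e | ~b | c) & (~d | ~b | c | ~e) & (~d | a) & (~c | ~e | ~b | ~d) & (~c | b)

a=1, b=0, c=0, d=1, e=1

Suppose b = 0.
(a) alone gives a = 1.
(d) alone gives d = 1.
(~c) alone gives c = 0.
Every clause is now satisfied; e is unconstrained.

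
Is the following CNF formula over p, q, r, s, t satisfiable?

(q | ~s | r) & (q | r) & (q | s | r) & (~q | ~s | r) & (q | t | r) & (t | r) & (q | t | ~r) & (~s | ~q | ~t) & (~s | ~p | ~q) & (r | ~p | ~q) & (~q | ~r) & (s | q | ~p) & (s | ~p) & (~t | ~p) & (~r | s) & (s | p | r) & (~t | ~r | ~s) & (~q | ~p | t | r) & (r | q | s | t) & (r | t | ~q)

No

Suppose q = 1.
Unit clause (~r) forces r = 0.
Unit clause (~s) forces s = 0.
Unit clause (t) forces t = 1.
Unit clause (~p) forces p = 0.
That conflicts with the unit clause (p).
That branch fails; take q = 0 instead.
Unit clause (r) forces r = 1.
Unit clause (t) forces t = 1.
Unit clause (~p) forces p = 0.
Unit clause (s) forces s = 1.
That conflicts with the unit clause (~s).
Both values of q lead to a conflict.
No assignment satisfies every clause.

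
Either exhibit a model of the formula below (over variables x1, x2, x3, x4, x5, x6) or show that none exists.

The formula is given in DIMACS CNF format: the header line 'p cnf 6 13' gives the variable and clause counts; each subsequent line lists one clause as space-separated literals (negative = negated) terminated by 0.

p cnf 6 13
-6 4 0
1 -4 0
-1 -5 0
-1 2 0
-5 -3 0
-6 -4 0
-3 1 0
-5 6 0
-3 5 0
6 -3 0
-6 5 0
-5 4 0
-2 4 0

x1=True,  x2=True,  x3=False,  x4=True,  x5=False,  x6=False

Branch on x6: set x6 = False.
(¬x5) alone gives x5 = False.
(¬x3) alone gives x3 = False.
Branch on x1: set x1 = True.
(x2) alone gives x2 = True.
(x4) alone gives x4 = True.
Every clause now holds.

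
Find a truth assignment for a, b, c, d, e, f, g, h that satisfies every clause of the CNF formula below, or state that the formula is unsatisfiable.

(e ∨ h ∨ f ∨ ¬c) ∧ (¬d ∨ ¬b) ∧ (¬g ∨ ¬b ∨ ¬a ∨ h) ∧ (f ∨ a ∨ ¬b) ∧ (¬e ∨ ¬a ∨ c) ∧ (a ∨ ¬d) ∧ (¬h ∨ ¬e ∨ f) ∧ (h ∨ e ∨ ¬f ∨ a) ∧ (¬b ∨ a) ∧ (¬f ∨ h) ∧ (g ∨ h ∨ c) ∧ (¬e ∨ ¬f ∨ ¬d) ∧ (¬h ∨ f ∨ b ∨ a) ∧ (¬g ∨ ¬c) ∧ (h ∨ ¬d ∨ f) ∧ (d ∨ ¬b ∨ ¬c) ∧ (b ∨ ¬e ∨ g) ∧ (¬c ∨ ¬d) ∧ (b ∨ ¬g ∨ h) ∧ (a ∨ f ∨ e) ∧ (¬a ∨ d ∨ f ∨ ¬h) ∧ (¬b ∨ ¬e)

a: False, b: False, c: False, d: False, e: True, f: True, g: True, h: True

Try d = False.
Try b = False.
Try f = True.
The clause (h) is unit, so h = True.
Try g = True.
The clause (¬c) is unit, so c = False.
Try e = True.
The clause (¬a) is unit, so a = False.
This assignment satisfies each clause.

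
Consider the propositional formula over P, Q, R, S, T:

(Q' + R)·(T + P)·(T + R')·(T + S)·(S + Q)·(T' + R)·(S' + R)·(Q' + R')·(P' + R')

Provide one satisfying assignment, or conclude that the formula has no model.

Suppose Q = 0.
Unit clause (S) forces S = 1.
Unit clause (R) forces R = 1.
Unit clause (T) forces T = 1.
Unit clause (P') forces P = 0.
All clauses are satisfied.

P: 0, Q: 0, R: 1, S: 1, T: 1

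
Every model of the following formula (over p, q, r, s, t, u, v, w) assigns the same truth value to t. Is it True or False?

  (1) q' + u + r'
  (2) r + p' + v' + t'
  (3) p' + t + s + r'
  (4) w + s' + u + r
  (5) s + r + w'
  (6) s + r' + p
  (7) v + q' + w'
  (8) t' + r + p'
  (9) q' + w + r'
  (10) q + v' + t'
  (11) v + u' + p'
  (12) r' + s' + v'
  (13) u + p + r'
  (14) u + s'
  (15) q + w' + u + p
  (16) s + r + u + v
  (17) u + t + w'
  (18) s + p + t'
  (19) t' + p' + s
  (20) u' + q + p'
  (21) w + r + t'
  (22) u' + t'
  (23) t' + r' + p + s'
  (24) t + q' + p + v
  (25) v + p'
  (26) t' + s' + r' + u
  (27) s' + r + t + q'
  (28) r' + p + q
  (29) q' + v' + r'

False

Suppose t = 1.
From the singleton clause (u'), u = 0.
From the singleton clause (s'), s = 0.
From the singleton clause (p), p = 1.
But (p') is also a unit clause — contradiction.
So every satisfying assignment has t = False.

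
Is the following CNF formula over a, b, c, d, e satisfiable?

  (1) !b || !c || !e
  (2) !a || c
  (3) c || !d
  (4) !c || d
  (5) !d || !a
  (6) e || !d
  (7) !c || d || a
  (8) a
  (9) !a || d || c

No

Unit clause (a) forces a = true.
Unit clause (c) forces c = true.
Unit clause (d) forces d = true.
But (!d) is also a unit clause — contradiction.
No assignment satisfies every clause.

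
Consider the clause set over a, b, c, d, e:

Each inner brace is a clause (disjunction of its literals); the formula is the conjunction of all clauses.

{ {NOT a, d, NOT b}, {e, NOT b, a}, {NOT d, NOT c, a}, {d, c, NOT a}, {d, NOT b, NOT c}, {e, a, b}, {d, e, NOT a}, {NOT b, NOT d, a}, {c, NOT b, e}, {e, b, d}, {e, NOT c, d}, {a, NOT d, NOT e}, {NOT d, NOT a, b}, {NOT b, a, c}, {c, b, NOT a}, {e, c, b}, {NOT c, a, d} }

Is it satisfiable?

Yes

Suppose a = true.
Suppose d = false.
Unit clause (NOT b) forces b = false.
Unit clause (c) forces c = true.
Unit clause (e) forces e = true.
All clauses are satisfied.
A satisfying assignment: a=true,  b=false,  c=true,  d=false,  e=true.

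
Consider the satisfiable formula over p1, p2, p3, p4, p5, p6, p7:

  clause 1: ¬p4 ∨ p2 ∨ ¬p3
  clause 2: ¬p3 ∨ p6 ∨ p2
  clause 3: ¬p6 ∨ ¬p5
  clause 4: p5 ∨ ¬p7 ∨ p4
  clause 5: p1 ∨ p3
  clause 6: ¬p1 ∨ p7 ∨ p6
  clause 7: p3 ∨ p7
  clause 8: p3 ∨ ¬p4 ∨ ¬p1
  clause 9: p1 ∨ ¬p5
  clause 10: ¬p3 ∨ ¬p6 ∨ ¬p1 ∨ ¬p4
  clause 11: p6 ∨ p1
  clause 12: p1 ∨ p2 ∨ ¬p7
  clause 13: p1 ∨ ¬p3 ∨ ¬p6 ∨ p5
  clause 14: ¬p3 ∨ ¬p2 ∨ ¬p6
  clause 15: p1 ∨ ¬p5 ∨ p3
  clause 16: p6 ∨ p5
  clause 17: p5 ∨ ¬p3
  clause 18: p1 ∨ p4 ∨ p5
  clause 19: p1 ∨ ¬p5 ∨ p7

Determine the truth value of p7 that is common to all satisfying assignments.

Suppose p7 = False.
Unit clause (p3) forces p3 = True.
Unit clause (p5) forces p5 = True.
Unit clause (¬p6) forces p6 = False.
Unit clause (p2) forces p2 = True.
Unit clause (¬p1) forces p1 = False.
Now (p1) is unsatisfied and unit — conflict.
So every satisfying assignment has p7 = True.

True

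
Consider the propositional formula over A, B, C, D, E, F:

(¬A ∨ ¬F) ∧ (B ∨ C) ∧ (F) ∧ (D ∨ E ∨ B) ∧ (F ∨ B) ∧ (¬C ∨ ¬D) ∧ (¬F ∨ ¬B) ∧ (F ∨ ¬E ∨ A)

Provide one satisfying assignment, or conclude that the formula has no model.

A: False, B: False, C: True, D: False, E: True, F: True

Unit clause (F) forces F = True.
Unit clause (¬A) forces A = False.
Unit clause (¬B) forces B = False.
Unit clause (C) forces C = True.
Unit clause (¬D) forces D = False.
Unit clause (E) forces E = True.
All clauses are satisfied.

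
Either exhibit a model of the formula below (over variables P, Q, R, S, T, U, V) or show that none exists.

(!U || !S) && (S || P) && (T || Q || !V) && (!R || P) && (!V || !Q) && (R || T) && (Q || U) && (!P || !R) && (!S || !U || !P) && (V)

Unit clause (V) forces V = true.
Unit clause (!Q) forces Q = false.
Unit clause (T) forces T = true.
Unit clause (U) forces U = true.
Unit clause (!S) forces S = false.
Unit clause (P) forces P = true.
Unit clause (!R) forces R = false.
This assignment satisfies each clause.

P: true; Q: false; R: false; S: false; T: true; U: true; V: true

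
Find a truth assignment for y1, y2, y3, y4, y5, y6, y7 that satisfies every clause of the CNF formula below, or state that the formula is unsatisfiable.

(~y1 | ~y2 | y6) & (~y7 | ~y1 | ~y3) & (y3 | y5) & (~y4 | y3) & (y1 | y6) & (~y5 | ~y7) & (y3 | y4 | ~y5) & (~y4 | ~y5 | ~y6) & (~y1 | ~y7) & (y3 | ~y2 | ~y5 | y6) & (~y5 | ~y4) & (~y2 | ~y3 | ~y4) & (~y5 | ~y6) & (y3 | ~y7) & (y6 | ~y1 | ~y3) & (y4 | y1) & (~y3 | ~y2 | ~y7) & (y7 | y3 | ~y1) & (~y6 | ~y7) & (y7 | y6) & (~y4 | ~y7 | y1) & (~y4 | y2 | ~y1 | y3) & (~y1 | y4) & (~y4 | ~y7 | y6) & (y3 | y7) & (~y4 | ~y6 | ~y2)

y1 ↦ 0, y2 ↦ 0, y3 ↦ 1, y4 ↦ 1, y5 ↦ 0, y6 ↦ 1, y7 ↦ 0

Suppose y3 = 1.
Suppose y7 = 0.
The clause (y6) is unit, so y6 = 1.
The clause (~y5) is unit, so y5 = 0.
Suppose y2 = 0.
Suppose y4 = 1.
No clause remains; y1 is free.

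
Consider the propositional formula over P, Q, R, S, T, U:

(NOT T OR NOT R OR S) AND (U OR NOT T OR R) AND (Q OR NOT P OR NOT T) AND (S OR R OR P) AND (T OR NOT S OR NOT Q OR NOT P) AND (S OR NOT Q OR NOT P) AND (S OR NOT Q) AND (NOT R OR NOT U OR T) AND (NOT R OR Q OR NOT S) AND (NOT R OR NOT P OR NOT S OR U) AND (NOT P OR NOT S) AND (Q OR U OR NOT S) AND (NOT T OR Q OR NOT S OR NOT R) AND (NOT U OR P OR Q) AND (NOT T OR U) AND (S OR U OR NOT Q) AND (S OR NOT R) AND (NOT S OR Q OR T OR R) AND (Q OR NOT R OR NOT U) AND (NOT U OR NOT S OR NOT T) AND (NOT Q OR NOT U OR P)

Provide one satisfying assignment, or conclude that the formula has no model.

Branch on S: set S = true.
From the singleton clause (NOT P), P = false.
Branch on R: set R = true.
From the singleton clause (Q), Q = true.
From the singleton clause (NOT U), U = false.
From the singleton clause (NOT T), T = false.
All clauses are satisfied.

P ↦ false, Q ↦ true, R ↦ true, S ↦ true, T ↦ false, U ↦ false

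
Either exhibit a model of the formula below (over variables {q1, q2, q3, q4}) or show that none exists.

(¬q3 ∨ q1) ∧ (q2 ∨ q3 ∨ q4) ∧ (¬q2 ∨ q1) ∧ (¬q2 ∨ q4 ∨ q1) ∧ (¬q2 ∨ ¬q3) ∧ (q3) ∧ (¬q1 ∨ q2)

From the singleton clause (q3), q3 = True.
From the singleton clause (q1), q1 = True.
From the singleton clause (¬q2), q2 = False.
Now (q2) is unsatisfied and unit — conflict.

UNSATISFIABLE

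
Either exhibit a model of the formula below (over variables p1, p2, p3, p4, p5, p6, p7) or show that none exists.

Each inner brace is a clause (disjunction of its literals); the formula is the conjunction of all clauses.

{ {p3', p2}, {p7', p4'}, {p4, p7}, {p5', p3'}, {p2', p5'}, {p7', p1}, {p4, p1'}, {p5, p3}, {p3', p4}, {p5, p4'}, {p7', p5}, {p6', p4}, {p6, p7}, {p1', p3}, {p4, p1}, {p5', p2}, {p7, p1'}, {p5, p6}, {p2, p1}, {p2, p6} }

Branch on p3: set p3 = 0.
The clause (p5) is unit, so p5 = 1.
The clause (p2') is unit, so p2 = 0.
But (p2) is also a unit clause — contradiction.
Backtrack on p3: now try p3 = 1.
The clause (p2) is unit, so p2 = 1.
The clause (p5') is unit, so p5 = 0.
The clause (p4) is unit, so p4 = 1.
But (p4') is also a unit clause — contradiction.
Both values of p3 lead to a conflict.

UNSATISFIABLE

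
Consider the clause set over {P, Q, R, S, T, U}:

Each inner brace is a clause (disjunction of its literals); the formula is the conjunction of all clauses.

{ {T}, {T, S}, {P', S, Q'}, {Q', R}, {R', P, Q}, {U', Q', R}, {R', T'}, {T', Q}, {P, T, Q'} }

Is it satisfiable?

(T) alone gives T = 1.
(R') alone gives R = 0.
(Q') alone gives Q = 0.
But (Q) is also a unit clause — contradiction.
No assignment satisfies every clause.

No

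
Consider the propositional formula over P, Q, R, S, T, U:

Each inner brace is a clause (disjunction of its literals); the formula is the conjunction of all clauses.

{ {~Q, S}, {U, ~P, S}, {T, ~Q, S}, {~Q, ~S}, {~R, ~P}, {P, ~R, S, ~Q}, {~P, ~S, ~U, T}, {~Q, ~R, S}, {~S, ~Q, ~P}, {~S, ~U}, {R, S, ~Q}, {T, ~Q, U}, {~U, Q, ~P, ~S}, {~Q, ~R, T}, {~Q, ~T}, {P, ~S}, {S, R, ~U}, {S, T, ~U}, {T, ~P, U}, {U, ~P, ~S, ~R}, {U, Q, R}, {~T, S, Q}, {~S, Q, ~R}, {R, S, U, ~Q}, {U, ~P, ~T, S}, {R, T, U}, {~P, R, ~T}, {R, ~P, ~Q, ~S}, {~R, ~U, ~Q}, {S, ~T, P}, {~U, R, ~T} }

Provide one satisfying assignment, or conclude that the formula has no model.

P ↦ 0,  Q ↦ 0,  R ↦ 1,  S ↦ 0,  T ↦ 0,  U ↦ 0

Branch on Q: set Q = 0.
Branch on R: set R = 1.
The clause (~P) is unit, so P = 0.
The clause (~S) is unit, so S = 0.
The clause (~T) is unit, so T = 0.
The clause (~U) is unit, so U = 0.
All clauses are satisfied.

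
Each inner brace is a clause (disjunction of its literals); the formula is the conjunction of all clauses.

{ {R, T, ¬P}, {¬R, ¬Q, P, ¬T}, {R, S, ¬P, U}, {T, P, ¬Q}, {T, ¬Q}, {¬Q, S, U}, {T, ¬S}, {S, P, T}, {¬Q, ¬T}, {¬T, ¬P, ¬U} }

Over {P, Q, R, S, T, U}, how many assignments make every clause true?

There are 2^6 = 64 truth assignments over (P, Q, R, S, T, U).
Split on R. With R = True, the clauses containing R are satisfied and ¬R drops from the rest; 8 of the 2^5 = 32 assignments to the other variables satisfy what remains.
With R = False, by the same count on the reduced clause set, 5 assignments work.
Total: 8 + 5 = 13.

13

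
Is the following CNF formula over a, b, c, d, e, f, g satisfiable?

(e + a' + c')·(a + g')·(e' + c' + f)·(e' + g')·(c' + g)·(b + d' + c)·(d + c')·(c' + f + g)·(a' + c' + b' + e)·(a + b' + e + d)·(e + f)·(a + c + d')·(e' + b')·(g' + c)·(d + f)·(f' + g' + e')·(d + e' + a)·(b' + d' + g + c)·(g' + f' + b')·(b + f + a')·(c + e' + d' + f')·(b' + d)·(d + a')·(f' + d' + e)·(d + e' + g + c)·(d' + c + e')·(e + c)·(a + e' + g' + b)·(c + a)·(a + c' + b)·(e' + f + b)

Try a = 1.
Unit clause (d) forces d = 1.
Try e = 1.
Unit clause (g') forces g = 0.
Unit clause (c') forces c = 0.
Now (c) is unsatisfied and unit — conflict.
So e must be the other value — set e = 0.
Unit clause (c') forces c = 0.
Now (c) is unsatisfied and unit — conflict.
Neither e = 1 nor e = 0 works.
So a must be the other value — set a = 0.
Unit clause (g') forces g = 0.
Unit clause (c') forces c = 0.
Now (c) is unsatisfied and unit — conflict.
Neither a = 1 nor a = 0 works.
No assignment satisfies every clause.

No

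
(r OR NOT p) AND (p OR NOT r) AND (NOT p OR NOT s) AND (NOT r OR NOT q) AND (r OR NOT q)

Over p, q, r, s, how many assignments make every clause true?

3

There are 2^4 = 16 truth assignments over (p, q, r, s).
Check each against the 5 clauses (columns in the order p, q, r, s):
  F F F F  ✓ satisfies all
  F F F T  ✓ satisfies all
  F F T F  ✗ fails (p OR NOT r)
  F F T T  ✗ fails (p OR NOT r)
  F T F F  ✗ fails (r OR NOT q)
  F T F T  ✗ fails (r OR NOT q)
  F T T F  ✗ fails (p OR NOT r)
  F T T T  ✗ fails (p OR NOT r)
  T F F F  ✗ fails (r OR NOT p)
  T F F T  ✗ fails (r OR NOT p)
  T F T F  ✓ satisfies all
  T F T T  ✗ fails (NOT p OR NOT s)
  T T F F  ✗ fails (r OR NOT p)
  T T F T  ✗ fails (r OR NOT p)
  T T T F  ✗ fails (NOT r OR NOT q)
  T T T T  ✗ fails (NOT p OR NOT s)
3 of the 16 rows are models.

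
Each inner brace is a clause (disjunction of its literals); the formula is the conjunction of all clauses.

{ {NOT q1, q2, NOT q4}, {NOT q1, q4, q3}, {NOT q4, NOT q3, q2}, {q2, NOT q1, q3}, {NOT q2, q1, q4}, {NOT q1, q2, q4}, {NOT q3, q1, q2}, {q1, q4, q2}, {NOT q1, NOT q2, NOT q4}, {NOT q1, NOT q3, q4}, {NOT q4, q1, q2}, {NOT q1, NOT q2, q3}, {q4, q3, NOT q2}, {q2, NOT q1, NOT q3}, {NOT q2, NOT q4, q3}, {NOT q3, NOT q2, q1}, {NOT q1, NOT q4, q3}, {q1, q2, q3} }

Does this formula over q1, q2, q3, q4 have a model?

Case q1 = false:
Case q2 = false:
(NOT q3) alone gives q3 = false.
That conflicts with the unit clause (q3).
So q2 must be the other value — set q2 = true.
(q4) alone gives q4 = true.
(q3) alone gives q3 = true.
That conflicts with the unit clause (NOT q3).
Either choice for q2 ends in contradiction.
So q1 must be the other value — set q1 = true.
Case q2 = true:
(NOT q4) alone gives q4 = false.
(q3) alone gives q3 = true.
That conflicts with the unit clause (NOT q3).
So q2 must be the other value — set q2 = false.
(NOT q4) alone gives q4 = false.
That conflicts with the unit clause (q4).
Either choice for q2 ends in contradiction.
Either choice for q1 ends in contradiction.
No assignment satisfies every clause.

Unsatisfiable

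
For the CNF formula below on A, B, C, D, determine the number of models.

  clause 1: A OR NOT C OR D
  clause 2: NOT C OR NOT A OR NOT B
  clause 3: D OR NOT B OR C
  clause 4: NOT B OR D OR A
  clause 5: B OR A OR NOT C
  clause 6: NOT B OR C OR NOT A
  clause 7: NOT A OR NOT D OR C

7

There are 2^4 = 16 truth assignments over (A, B, C, D).
Check each against the 7 clauses (columns in the order A, B, C, D):
  F F F F  ✓ satisfies all
  F F F T  ✓ satisfies all
  F F T F  ✗ fails (A OR NOT C OR D)
  F F T T  ✗ fails (B OR A OR NOT C)
  F T F F  ✗ fails (D OR NOT B OR C)
  F T F T  ✓ satisfies all
  F T T F  ✗ fails (A OR NOT C OR D)
  F T T T  ✓ satisfies all
  T F F F  ✓ satisfies all
  T F F T  ✗ fails (NOT A OR NOT D OR C)
  T F T F  ✓ satisfies all
  T F T T  ✓ satisfies all
  T T F F  ✗ fails (D OR NOT B OR C)
  T T F T  ✗ fails (NOT B OR C OR NOT A)
  T T T F  ✗ fails (NOT C OR NOT A OR NOT B)
  T T T T  ✗ fails (NOT C OR NOT A OR NOT B)
7 of the 16 rows are models.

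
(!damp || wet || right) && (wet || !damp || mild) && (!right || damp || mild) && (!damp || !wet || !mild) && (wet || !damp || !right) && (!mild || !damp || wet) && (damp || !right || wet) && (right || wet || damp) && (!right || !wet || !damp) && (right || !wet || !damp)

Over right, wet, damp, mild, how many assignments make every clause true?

There are 2^4 = 16 truth assignments over (right, wet, damp, mild).
Check each against the 10 clauses (columns in the order right, wet, damp, mild):
  F F F F  ✗ fails (right || wet || damp)
  F F F T  ✗ fails (right || wet || damp)
  F F T F  ✗ fails (!damp || wet || right)
  F F T T  ✗ fails (!damp || wet || right)
  F T F F  ✓ satisfies all
  F T F T  ✓ satisfies all
  F T T F  ✗ fails (right || !wet || !damp)
  F T T T  ✗ fails (!damp || !wet || !mild)
  T F F F  ✗ fails (!right || damp || mild)
  T F F T  ✗ fails (damp || !right || wet)
  T F T F  ✗ fails (wet || !damp || mild)
  T F T T  ✗ fails (wet || !damp || !right)
  T T F F  ✗ fails (!right || damp || mild)
  T T F T  ✓ satisfies all
  T T T F  ✗ fails (!right || !wet || !damp)
  T T T T  ✗ fails (!damp || !wet || !mild)
3 of the 16 rows are models.

3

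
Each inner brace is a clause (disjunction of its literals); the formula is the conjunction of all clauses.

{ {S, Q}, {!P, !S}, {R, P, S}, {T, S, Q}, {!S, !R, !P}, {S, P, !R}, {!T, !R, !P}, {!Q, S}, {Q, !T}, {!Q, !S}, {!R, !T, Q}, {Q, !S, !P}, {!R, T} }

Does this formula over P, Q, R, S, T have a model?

Yes

Case S = true:
(!P) alone gives P = false.
(!Q) alone gives Q = false.
(!T) alone gives T = false.
(!R) alone gives R = false.
All clauses are satisfied.
A satisfying assignment: P ↦ false; Q ↦ false; R ↦ false; S ↦ true; T ↦ false.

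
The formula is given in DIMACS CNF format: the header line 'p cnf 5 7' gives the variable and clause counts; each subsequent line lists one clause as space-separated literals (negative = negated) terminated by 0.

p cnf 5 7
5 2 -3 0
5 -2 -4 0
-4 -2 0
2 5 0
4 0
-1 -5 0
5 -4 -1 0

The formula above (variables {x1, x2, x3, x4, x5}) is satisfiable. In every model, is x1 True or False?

Suppose x1 = True.
From the singleton clause (x4), x4 = True.
From the singleton clause (¬x2), x2 = False.
From the singleton clause (x5), x5 = True.
Now (¬x5) is unsatisfied and unit — conflict.
So every satisfying assignment has x1 = False.

False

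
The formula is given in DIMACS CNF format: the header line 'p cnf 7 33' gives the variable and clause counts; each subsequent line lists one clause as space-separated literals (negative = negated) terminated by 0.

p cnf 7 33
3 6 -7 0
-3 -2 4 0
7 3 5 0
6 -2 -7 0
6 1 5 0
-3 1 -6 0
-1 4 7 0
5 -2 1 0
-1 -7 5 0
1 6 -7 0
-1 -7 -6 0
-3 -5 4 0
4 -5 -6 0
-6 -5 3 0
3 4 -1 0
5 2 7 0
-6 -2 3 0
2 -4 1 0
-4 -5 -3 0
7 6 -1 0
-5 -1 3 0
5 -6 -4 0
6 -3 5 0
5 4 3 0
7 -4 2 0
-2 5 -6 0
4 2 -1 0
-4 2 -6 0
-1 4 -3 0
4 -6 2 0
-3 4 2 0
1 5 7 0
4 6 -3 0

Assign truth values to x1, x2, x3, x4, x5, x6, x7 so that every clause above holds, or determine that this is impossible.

x1=False, x2=True, x3=False, x4=True, x5=True, x6=False, x7=False

Suppose x3 = False.
Suppose x6 = False.
(¬x7) alone gives x7 = False.
(x5) alone gives x5 = True.
(¬x1) alone gives x1 = False.
Suppose x2 = True.
No clause remains; x4 is free.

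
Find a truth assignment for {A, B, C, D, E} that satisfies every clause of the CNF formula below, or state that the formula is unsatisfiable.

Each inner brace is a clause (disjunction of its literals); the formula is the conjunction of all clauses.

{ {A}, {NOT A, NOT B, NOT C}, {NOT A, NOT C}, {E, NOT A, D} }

A ↦ true,  B ↦ false,  C ↦ false,  D ↦ false,  E ↦ true

(A) alone gives A = true.
(NOT C) alone gives C = false.
Suppose E = true.
Every clause is now satisfied; B, D are unconstrained.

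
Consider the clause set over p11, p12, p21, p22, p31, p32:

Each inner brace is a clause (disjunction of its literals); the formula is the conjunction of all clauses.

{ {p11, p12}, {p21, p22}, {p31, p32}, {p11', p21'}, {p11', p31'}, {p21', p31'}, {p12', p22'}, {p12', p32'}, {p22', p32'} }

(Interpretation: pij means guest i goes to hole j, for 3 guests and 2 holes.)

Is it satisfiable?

Branch on p11: set p11 = 1.
(p21') alone gives p21 = 0.
(p22) alone gives p22 = 1.
(p31') alone gives p31 = 0.
(p32) alone gives p32 = 1.
That conflicts with the unit clause (p32').
Undo p11 and try p11 = 0.
(p12) alone gives p12 = 1.
(p22') alone gives p22 = 0.
(p21) alone gives p21 = 1.
(p31') alone gives p31 = 0.
(p32) alone gives p32 = 1.
That conflicts with the unit clause (p32').
Either choice for p11 ends in contradiction.
No assignment satisfies every clause.

No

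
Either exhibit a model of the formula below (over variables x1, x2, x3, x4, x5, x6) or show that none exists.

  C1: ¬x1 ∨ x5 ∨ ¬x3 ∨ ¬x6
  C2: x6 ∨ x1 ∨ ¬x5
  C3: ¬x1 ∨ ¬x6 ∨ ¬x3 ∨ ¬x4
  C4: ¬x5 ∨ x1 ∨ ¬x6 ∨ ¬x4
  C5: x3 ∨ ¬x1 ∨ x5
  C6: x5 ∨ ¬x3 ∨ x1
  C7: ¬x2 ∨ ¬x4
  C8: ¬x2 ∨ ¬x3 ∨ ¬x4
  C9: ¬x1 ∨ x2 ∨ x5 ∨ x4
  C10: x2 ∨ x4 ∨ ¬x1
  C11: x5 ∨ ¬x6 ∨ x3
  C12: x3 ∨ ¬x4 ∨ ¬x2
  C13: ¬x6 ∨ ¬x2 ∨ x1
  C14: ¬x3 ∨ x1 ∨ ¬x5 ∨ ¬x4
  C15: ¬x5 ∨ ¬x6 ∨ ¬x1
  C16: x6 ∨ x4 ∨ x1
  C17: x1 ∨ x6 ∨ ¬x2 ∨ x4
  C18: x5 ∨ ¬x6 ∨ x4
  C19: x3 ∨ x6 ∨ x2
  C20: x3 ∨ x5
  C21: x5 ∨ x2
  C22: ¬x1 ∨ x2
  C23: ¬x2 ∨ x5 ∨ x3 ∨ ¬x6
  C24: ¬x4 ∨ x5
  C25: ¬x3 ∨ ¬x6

x1: True,  x2: True,  x3: False,  x4: False,  x5: True,  x6: False

Branch on x2: set x2 = True.
From the singleton clause (¬x4), x4 = False.
Branch on x6: set x6 = False.
From the singleton clause (x1), x1 = True.
Branch on x3: set x3 = False.
From the singleton clause (x5), x5 = True.
This assignment satisfies each clause.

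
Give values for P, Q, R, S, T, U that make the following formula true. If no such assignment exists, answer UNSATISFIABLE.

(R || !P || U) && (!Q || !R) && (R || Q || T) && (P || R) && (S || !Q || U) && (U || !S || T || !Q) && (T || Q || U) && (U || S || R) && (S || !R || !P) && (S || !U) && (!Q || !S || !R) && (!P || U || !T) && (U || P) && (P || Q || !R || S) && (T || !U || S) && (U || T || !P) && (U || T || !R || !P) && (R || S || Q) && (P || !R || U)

Branch on Q: set Q = false.
Branch on R: set R = true.
Branch on T: set T = true.
Branch on S: set S = true.
Branch on P: set P = true.
The clause (U) is unit, so U = true.
Every clause now holds.

P=true, Q=false, R=true, S=true, T=true, U=true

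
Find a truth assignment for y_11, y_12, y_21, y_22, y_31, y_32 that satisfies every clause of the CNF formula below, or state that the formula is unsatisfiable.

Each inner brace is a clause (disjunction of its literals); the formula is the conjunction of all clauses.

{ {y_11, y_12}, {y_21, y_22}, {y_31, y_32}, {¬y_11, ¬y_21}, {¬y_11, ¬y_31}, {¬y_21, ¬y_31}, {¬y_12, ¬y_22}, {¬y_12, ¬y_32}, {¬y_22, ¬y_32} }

UNSATISFIABLE

Case y_11 = True:
The clause (¬y_21) is unit, so y_21 = False.
The clause (y_22) is unit, so y_22 = True.
The clause (¬y_31) is unit, so y_31 = False.
The clause (y_32) is unit, so y_32 = True.
That conflicts with the unit clause (¬y_32).
That branch fails; take y_11 = False instead.
The clause (y_12) is unit, so y_12 = True.
The clause (¬y_22) is unit, so y_22 = False.
The clause (y_21) is unit, so y_21 = True.
The clause (¬y_31) is unit, so y_31 = False.
The clause (y_32) is unit, so y_32 = True.
That conflicts with the unit clause (¬y_32).
Both values of y_11 lead to a conflict.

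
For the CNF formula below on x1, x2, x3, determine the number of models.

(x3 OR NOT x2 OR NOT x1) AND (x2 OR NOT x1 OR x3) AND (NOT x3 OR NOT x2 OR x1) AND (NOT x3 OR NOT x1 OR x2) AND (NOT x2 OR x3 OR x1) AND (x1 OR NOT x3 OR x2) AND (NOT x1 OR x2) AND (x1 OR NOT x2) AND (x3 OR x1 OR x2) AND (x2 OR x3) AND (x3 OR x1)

There are 2^3 = 8 truth assignments over (x1, x2, x3).
Split on x2. With x2 = true, the clauses containing x2 are satisfied and NOT x2 drops from the rest; 1 of the 2^2 = 4 assignments to the other variables satisfy what remains.
With x2 = false, by the same count on the reduced clause set, 0 assignments work.
(One model: x1=T, x2=T, x3=T.)
Total: 1 + 0 = 1.

1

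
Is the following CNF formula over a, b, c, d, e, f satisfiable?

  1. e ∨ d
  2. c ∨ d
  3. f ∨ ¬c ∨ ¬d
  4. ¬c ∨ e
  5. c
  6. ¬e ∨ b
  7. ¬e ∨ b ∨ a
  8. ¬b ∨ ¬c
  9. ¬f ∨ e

No

From the singleton clause (c), c = True.
From the singleton clause (e), e = True.
From the singleton clause (b), b = True.
But (¬b) is also a unit clause — contradiction.
No assignment satisfies every clause.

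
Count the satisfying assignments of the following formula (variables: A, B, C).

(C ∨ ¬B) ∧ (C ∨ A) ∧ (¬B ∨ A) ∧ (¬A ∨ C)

3

There are 2^3 = 8 truth assignments over (A, B, C).
Check each against the 4 clauses (columns in the order A, B, C):
  F F F  ✗ fails (C ∨ A)
  F F T  ✓ satisfies all
  F T F  ✗ fails (C ∨ ¬B)
  F T T  ✗ fails (¬B ∨ A)
  T F F  ✗ fails (¬A ∨ C)
  T F T  ✓ satisfies all
  T T F  ✗ fails (C ∨ ¬B)
  T T T  ✓ satisfies all
3 of the 8 rows are models.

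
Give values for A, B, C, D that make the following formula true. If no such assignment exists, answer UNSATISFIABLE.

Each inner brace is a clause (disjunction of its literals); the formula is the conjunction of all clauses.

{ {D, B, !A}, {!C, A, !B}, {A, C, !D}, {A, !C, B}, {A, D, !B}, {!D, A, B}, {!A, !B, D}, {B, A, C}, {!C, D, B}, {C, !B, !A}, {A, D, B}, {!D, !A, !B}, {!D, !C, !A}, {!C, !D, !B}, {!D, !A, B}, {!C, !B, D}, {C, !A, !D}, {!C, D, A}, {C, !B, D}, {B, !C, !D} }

UNSATISFIABLE

Suppose D = true.
Suppose A = true.
Unit clause (!B) forces B = false.
But (B) is also a unit clause — contradiction.
That branch fails; take A = false instead.
Unit clause (C) forces C = true.
Unit clause (!B) forces B = false.
But (B) is also a unit clause — contradiction.
Neither A = true nor A = false works.
That branch fails; take D = false instead.
Suppose B = true.
Unit clause (A) forces A = true.
But (!A) is also a unit clause — contradiction.
That branch fails; take B = false instead.
Unit clause (!A) forces A = false.
But (A) is also a unit clause — contradiction.
Neither B = true nor B = false works.
Neither D = true nor D = false works.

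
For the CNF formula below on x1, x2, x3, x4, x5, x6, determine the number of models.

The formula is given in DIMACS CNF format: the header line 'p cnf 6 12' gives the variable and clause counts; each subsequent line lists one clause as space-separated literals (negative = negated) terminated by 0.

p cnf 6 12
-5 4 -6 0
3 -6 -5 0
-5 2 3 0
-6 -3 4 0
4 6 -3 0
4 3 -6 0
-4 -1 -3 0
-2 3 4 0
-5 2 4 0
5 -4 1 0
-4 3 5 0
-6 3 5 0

There are 2^6 = 64 truth assignments over (x1, x2, x3, x4, x5, x6).
Split on x3. With x3 = True, the clauses containing x3 are satisfied and ¬x3 drops from the rest; 4 of the 2^5 = 32 assignments to the other variables satisfy what remains.
With x3 = False, by the same count on the reduced clause set, 4 assignments work.
Total: 4 + 4 = 8.

8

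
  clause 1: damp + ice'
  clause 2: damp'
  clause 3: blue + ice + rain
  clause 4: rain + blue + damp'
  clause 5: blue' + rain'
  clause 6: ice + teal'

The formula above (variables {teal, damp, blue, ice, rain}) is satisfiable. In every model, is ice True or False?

False

Suppose ice = 1.
From the singleton clause (damp), damp = 1.
But (damp') is also a unit clause — contradiction.
So every satisfying assignment has ice = False.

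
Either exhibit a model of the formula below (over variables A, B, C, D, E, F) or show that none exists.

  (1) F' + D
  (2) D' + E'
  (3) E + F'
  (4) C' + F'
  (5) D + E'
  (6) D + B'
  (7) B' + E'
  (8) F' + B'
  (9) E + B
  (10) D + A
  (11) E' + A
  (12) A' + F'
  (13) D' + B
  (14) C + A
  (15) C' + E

Try F = 0.
Try D = 1.
The clause (E') is unit, so E = 0.
The clause (B) is unit, so B = 1.
The clause (C') is unit, so C = 0.
The clause (A) is unit, so A = 1.
All clauses are satisfied.

A ↦ 1; B ↦ 1; C ↦ 0; D ↦ 1; E ↦ 0; F ↦ 0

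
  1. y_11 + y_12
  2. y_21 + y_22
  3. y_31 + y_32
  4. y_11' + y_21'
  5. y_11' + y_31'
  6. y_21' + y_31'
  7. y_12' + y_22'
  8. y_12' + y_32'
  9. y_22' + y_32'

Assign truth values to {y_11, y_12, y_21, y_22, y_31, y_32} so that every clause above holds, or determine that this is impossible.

Branch on y_11: set y_11 = 1.
(y_21') alone gives y_21 = 0.
(y_22) alone gives y_22 = 1.
(y_31') alone gives y_31 = 0.
(y_32) alone gives y_32 = 1.
That conflicts with the unit clause (y_32').
That branch fails; take y_11 = 0 instead.
(y_12) alone gives y_12 = 1.
(y_22') alone gives y_22 = 0.
(y_21) alone gives y_21 = 1.
(y_31') alone gives y_31 = 0.
(y_32) alone gives y_32 = 1.
That conflicts with the unit clause (y_32').
Both values of y_11 lead to a conflict.

UNSATISFIABLE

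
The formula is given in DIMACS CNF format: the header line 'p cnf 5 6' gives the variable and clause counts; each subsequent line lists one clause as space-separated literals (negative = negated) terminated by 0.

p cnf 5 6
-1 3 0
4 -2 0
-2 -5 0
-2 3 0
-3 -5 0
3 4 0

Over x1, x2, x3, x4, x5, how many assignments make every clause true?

8

There are 2^5 = 32 truth assignments over (x1, x2, x3, x4, x5).
Split on x3. With x3 = True, the clauses containing x3 are satisfied and ¬x3 drops from the rest; 6 of the 2^4 = 16 assignments to the other variables satisfy what remains.
With x3 = False, by the same count on the reduced clause set, 2 assignments work.
(One model: x1=F, x2=F, x3=F, x4=T, x5=F.)
Total: 6 + 2 = 8.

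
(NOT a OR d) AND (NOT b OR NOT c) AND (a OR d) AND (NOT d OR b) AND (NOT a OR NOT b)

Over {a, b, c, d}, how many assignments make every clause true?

There are 2^4 = 16 truth assignments over (a, b, c, d).
Check each against the 5 clauses (columns in the order a, b, c, d):
  F F F F  ✗ fails (a OR d)
  F F F T  ✗ fails (NOT d OR b)
  F F T F  ✗ fails (a OR d)
  F F T T  ✗ fails (NOT d OR b)
  F T F F  ✗ fails (a OR d)
  F T F T  ✓ satisfies all
  F T T F  ✗ fails (NOT b OR NOT c)
  F T T T  ✗ fails (NOT b OR NOT c)
  T F F F  ✗ fails (NOT a OR d)
  T F F T  ✗ fails (NOT d OR b)
  T F T F  ✗ fails (NOT a OR d)
  T F T T  ✗ fails (NOT d OR b)
  T T F F  ✗ fails (NOT a OR d)
  T T F T  ✗ fails (NOT a OR NOT b)
  T T T F  ✗ fails (NOT a OR d)
  T T T T  ✗ fails (NOT b OR NOT c)
1 of the 16 rows is a model.

1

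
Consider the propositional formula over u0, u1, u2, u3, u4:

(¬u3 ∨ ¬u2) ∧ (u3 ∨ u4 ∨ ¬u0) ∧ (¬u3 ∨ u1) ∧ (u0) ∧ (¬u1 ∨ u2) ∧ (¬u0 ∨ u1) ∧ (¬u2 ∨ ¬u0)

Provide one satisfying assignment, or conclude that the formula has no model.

The clause (u0) is unit, so u0 = True.
The clause (u1) is unit, so u1 = True.
The clause (u2) is unit, so u2 = True.
That conflicts with the unit clause (¬u2).

UNSATISFIABLE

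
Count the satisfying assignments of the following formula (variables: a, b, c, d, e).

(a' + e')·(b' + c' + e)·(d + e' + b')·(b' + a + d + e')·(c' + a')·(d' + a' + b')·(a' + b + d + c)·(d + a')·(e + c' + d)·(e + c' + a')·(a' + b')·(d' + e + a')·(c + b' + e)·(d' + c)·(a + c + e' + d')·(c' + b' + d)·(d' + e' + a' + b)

There are 2^5 = 32 truth assignments over (a, b, c, d, e).
Split on e. With e = 1, the clauses containing e are satisfied and e' drops from the rest; 4 of the 2^4 = 16 assignments to the other variables satisfy what remains.
With e = 0, by the same count on the reduced clause set, 2 assignments work.
(One model: a=F, b=F, c=F, d=F, e=F.)
Total: 4 + 2 = 6.

6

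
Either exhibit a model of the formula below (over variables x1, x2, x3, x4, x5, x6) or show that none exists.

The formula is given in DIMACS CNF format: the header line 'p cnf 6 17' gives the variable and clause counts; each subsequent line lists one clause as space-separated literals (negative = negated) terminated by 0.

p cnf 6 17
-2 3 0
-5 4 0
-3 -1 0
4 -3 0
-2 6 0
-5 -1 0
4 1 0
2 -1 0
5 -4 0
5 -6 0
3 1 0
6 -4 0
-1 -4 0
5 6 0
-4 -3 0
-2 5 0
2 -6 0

UNSATISFIABLE

Case x2 = False:
Unit clause (¬x1) forces x1 = False.
Unit clause (x4) forces x4 = True.
Unit clause (x5) forces x5 = True.
Unit clause (x3) forces x3 = True.
That conflicts with the unit clause (¬x3).
Backtrack on x2: now try x2 = True.
Unit clause (x3) forces x3 = True.
Unit clause (¬x1) forces x1 = False.
Unit clause (x4) forces x4 = True.
That conflicts with the unit clause (¬x4).
Both values of x2 lead to a conflict.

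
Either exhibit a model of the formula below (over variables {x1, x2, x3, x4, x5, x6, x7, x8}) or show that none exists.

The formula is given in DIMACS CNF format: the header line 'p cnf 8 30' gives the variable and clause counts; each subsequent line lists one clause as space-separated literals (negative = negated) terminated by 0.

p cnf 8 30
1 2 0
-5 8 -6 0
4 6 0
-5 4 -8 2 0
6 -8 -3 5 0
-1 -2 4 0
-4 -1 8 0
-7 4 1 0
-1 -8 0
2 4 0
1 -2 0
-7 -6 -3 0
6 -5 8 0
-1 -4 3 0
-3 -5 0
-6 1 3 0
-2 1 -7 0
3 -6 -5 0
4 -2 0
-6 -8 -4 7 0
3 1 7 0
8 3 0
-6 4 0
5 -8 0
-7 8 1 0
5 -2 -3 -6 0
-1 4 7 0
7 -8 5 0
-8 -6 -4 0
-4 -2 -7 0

Branch on x1: set x1 = True.
Unit clause (¬x8) forces x8 = False.
Unit clause (¬x4) forces x4 = False.
Unit clause (x6) forces x6 = True.
But (¬x6) is also a unit clause — contradiction.
Undo x1 and try x1 = False.
Unit clause (x2) forces x2 = True.
But (¬x2) is also a unit clause — contradiction.
Both values of x1 lead to a conflict.

UNSATISFIABLE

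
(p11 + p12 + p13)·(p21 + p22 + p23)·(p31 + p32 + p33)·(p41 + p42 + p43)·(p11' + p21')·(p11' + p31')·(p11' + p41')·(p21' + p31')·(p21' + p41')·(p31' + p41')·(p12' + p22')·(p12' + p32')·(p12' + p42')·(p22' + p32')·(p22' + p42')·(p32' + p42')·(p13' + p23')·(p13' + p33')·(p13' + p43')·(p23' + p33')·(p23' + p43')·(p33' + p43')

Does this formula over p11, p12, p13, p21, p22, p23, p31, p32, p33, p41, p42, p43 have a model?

Branch on p11: set p11 = 0.
Branch on p12: set p12 = 1.
(p22') alone gives p22 = 0.
(p32') alone gives p32 = 0.
(p42') alone gives p42 = 0.
Branch on p21: set p21 = 1.
(p31') alone gives p31 = 0.
(p33) alone gives p33 = 1.
(p41') alone gives p41 = 0.
(p43) alone gives p43 = 1.
Now (p43') is unsatisfied and unit — conflict.
That branch fails; take p21 = 0 instead.
(p23) alone gives p23 = 1.
(p13') alone gives p13 = 0.
(p33') alone gives p33 = 0.
(p31) alone gives p31 = 1.
(p41') alone gives p41 = 0.
(p43) alone gives p43 = 1.
Now (p43') is unsatisfied and unit — conflict.
Both values of p21 lead to a conflict.
That branch fails; take p12 = 0 instead.
(p13) alone gives p13 = 1.
(p23') alone gives p23 = 0.
(p33') alone gives p33 = 0.
(p43') alone gives p43 = 0.
Branch on p21: set p21 = 1.
(p31') alone gives p31 = 0.
(p32) alone gives p32 = 1.
(p41') alone gives p41 = 0.
(p42) alone gives p42 = 1.
Now (p42') is unsatisfied and unit — conflict.
That branch fails; take p21 = 0 instead.
(p22) alone gives p22 = 1.
(p32') alone gives p32 = 0.
(p31) alone gives p31 = 1.
(p41') alone gives p41 = 0.
(p42) alone gives p42 = 1.
Now (p42') is unsatisfied and unit — conflict.
Both values of p21 lead to a conflict.
Both values of p12 lead to a conflict.
That branch fails; take p11 = 1 instead.
(p21') alone gives p21 = 0.
(p31') alone gives p31 = 0.
(p41') alone gives p41 = 0.
Branch on p22: set p22 = 1.
(p12') alone gives p12 = 0.
(p32') alone gives p32 = 0.
(p33) alone gives p33 = 1.
(p42') alone gives p42 = 0.
(p43) alone gives p43 = 1.
Now (p43') is unsatisfied and unit — conflict.
That branch fails; take p22 = 0 instead.
(p23) alone gives p23 = 1.
(p13') alone gives p13 = 0.
(p33') alone gives p33 = 0.
(p32) alone gives p32 = 1.
(p12') alone gives p12 = 0.
(p42') alone gives p42 = 0.
(p43) alone gives p43 = 1.
Now (p43') is unsatisfied and unit — conflict.
Both values of p22 lead to a conflict.
Both values of p11 lead to a conflict.
No assignment satisfies every clause.

No, unsatisfiable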